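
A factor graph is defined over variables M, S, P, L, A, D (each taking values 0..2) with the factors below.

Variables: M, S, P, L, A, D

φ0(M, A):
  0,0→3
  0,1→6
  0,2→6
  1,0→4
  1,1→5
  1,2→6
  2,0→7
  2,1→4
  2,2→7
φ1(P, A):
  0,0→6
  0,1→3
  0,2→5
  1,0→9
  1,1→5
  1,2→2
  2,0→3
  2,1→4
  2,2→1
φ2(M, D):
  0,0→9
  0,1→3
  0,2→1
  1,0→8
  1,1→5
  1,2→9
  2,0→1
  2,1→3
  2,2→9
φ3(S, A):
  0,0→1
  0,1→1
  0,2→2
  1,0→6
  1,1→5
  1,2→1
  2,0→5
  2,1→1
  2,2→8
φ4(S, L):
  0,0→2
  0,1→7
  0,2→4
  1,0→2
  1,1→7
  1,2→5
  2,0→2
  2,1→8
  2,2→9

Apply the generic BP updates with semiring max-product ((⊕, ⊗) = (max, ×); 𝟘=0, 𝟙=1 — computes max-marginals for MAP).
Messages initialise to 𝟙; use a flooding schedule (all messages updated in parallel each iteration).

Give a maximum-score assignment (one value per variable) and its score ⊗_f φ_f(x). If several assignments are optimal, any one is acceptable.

assignment: (M=2, S=2, P=1, L=2, A=0, D=2); score = 25515

init: all messages = 𝟙 over 3 values
r1 m[φ0→M] = [6, 6, 7]
r1 m[φ0→A] = [7, 6, 7]
r1 m[φ1→P] = [6, 9, 4]
r1 m[φ1→A] = [9, 5, 5]
r1 m[φ2→M] = [9, 9, 9]
r1 m[φ2→D] = [9, 5, 9]
r1 m[φ3→S] = [2, 6, 8]
r1 m[φ3→A] = [6, 5, 8]
r1 m[φ4→S] = [7, 7, 9]
r1 m[φ4→L] = [2, 8, 9]
r1 m[M→φ0] = [1, 1, 1]
r1 m[M→φ2] = [1, 1, 1]
r1 m[S→φ3] = [1, 1, 1]
r1 m[S→φ4] = [1, 1, 1]
r1 m[P→φ1] = [1, 1, 1]
r1 m[L→φ4] = [1, 1, 1]
r1 m[A→φ0] = [1, 1, 1]
r1 m[A→φ1] = [1, 1, 1]
r1 m[A→φ3] = [1, 1, 1]
r1 m[D→φ2] = [1, 1, 1]
r2 m[φ0→M] = [6, 6, 7]
r2 m[φ0→A] = [7, 6, 7]
r2 m[φ1→P] = [6, 9, 4]
r2 m[φ1→A] = [9, 5, 5]
r2 m[φ2→M] = [9, 9, 9]
r2 m[φ2→D] = [9, 5, 9]
r2 m[φ3→S] = [2, 6, 8]
r2 m[φ3→A] = [6, 5, 8]
r2 m[φ4→S] = [7, 7, 9]
r2 m[φ4→L] = [2, 8, 9]
r2 m[M→φ0] = [9, 9, 9]
r2 m[M→φ2] = [6, 6, 7]
r2 m[S→φ3] = [7, 7, 9]
r2 m[S→φ4] = [2, 6, 8]
r2 m[P→φ1] = [1, 1, 1]
r2 m[L→φ4] = [1, 1, 1]
r2 m[A→φ0] = [54, 25, 40]
r2 m[A→φ1] = [42, 30, 56]
r2 m[A→φ3] = [63, 30, 35]
r2 m[D→φ2] = [1, 1, 1]
r3 m[φ0→M] = [240, 240, 378]
r3 m[φ0→A] = [63, 54, 63]
r3 m[φ1→P] = [280, 378, 126]
r3 m[φ1→A] = [9, 5, 5]
r3 m[φ2→M] = [9, 9, 9]
r3 m[φ2→D] = [54, 30, 63]
r3 m[φ3→S] = [70, 378, 315]
r3 m[φ3→A] = [45, 35, 72]
r3 m[φ4→S] = [7, 7, 9]
r3 m[φ4→L] = [16, 64, 72]
r3 m[M→φ0] = [9, 9, 9]
r3 m[M→φ2] = [6, 6, 7]
r3 m[S→φ3] = [7, 7, 9]
r3 m[S→φ4] = [2, 6, 8]
r3 m[P→φ1] = [1, 1, 1]
r3 m[L→φ4] = [1, 1, 1]
r3 m[A→φ0] = [54, 25, 40]
r3 m[A→φ1] = [42, 30, 56]
r3 m[A→φ3] = [63, 30, 35]
r3 m[D→φ2] = [1, 1, 1]
r4 m[φ0→M] = [240, 240, 378]
r4 m[φ0→A] = [63, 54, 63]
r4 m[φ1→P] = [280, 378, 126]
r4 m[φ1→A] = [9, 5, 5]
r4 m[φ2→M] = [9, 9, 9]
r4 m[φ2→D] = [54, 30, 63]
r4 m[φ3→S] = [70, 378, 315]
r4 m[φ3→A] = [45, 35, 72]
r4 m[φ4→S] = [7, 7, 9]
r4 m[φ4→L] = [16, 64, 72]
r4 m[M→φ0] = [9, 9, 9]
r4 m[M→φ2] = [240, 240, 378]
r4 m[S→φ3] = [7, 7, 9]
r4 m[S→φ4] = [70, 378, 315]
r4 m[P→φ1] = [1, 1, 1]
r4 m[L→φ4] = [1, 1, 1]
r4 m[A→φ0] = [405, 175, 360]
r4 m[A→φ1] = [2835, 1890, 4536]
r4 m[A→φ3] = [567, 270, 315]
r4 m[D→φ2] = [1, 1, 1]
r5 m[φ0→M] = [2160, 2160, 2835]
r5 m[φ0→A] = [63, 54, 63]
r5 m[φ1→P] = [22680, 25515, 8505]
r5 m[φ1→A] = [9, 5, 5]
r5 m[φ2→M] = [9, 9, 9]
r5 m[φ2→D] = [2160, 1200, 3402]
r5 m[φ3→S] = [630, 3402, 2835]
r5 m[φ3→A] = [45, 35, 72]
r5 m[φ4→S] = [7, 7, 9]
r5 m[φ4→L] = [756, 2646, 2835]
r5 m[M→φ0] = [9, 9, 9]
r5 m[M→φ2] = [240, 240, 378]
r5 m[S→φ3] = [7, 7, 9]
r5 m[S→φ4] = [70, 378, 315]
r5 m[P→φ1] = [1, 1, 1]
r5 m[L→φ4] = [1, 1, 1]
r5 m[A→φ0] = [405, 175, 360]
r5 m[A→φ1] = [2835, 1890, 4536]
r5 m[A→φ3] = [567, 270, 315]
r5 m[D→φ2] = [1, 1, 1]
r6 m[φ0→M] = [2160, 2160, 2835]
r6 m[φ0→A] = [63, 54, 63]
r6 m[φ1→P] = [22680, 25515, 8505]
r6 m[φ1→A] = [9, 5, 5]
r6 m[φ2→M] = [9, 9, 9]
r6 m[φ2→D] = [2160, 1200, 3402]
r6 m[φ3→S] = [630, 3402, 2835]
r6 m[φ3→A] = [45, 35, 72]
r6 m[φ4→S] = [7, 7, 9]
r6 m[φ4→L] = [756, 2646, 2835]
r6 m[M→φ0] = [9, 9, 9]
r6 m[M→φ2] = [2160, 2160, 2835]
r6 m[S→φ3] = [7, 7, 9]
r6 m[S→φ4] = [630, 3402, 2835]
r6 m[P→φ1] = [1, 1, 1]
r6 m[L→φ4] = [1, 1, 1]
r6 m[A→φ0] = [405, 175, 360]
r6 m[A→φ1] = [2835, 1890, 4536]
r6 m[A→φ3] = [567, 270, 315]
r6 m[D→φ2] = [1, 1, 1]
r7 m[φ0→M] = [2160, 2160, 2835]
r7 m[φ0→A] = [63, 54, 63]
r7 m[φ1→P] = [22680, 25515, 8505]
r7 m[φ1→A] = [9, 5, 5]
r7 m[φ2→M] = [9, 9, 9]
r7 m[φ2→D] = [19440, 10800, 25515]
r7 m[φ3→S] = [630, 3402, 2835]
r7 m[φ3→A] = [45, 35, 72]
r7 m[φ4→S] = [7, 7, 9]
r7 m[φ4→L] = [6804, 23814, 25515]
r7 m[M→φ0] = [9, 9, 9]
r7 m[M→φ2] = [2160, 2160, 2835]
r7 m[S→φ3] = [7, 7, 9]
r7 m[S→φ4] = [630, 3402, 2835]
r7 m[P→φ1] = [1, 1, 1]
r7 m[L→φ4] = [1, 1, 1]
r7 m[A→φ0] = [405, 175, 360]
r7 m[A→φ1] = [2835, 1890, 4536]
r7 m[A→φ3] = [567, 270, 315]
r7 m[D→φ2] = [1, 1, 1]
r8 m[φ0→M] = [2160, 2160, 2835]
r8 m[φ0→A] = [63, 54, 63]
r8 m[φ1→P] = [22680, 25515, 8505]
r8 m[φ1→A] = [9, 5, 5]
r8 m[φ2→M] = [9, 9, 9]
r8 m[φ2→D] = [19440, 10800, 25515]
r8 m[φ3→S] = [630, 3402, 2835]
r8 m[φ3→A] = [45, 35, 72]
r8 m[φ4→S] = [7, 7, 9]
r8 m[φ4→L] = [6804, 23814, 25515]
r8 m[M→φ0] = [9, 9, 9]
r8 m[M→φ2] = [2160, 2160, 2835]
r8 m[S→φ3] = [7, 7, 9]
r8 m[S→φ4] = [630, 3402, 2835]
r8 m[P→φ1] = [1, 1, 1]
r8 m[L→φ4] = [1, 1, 1]
r8 m[A→φ0] = [405, 175, 360]
r8 m[A→φ1] = [2835, 1890, 4536]
r8 m[A→φ3] = [567, 270, 315]
r8 m[D→φ2] = [1, 1, 1]
fixed point reached at round 8
traceback from M: (M=2, S=2, P=1, L=2, A=0, D=2), score=25515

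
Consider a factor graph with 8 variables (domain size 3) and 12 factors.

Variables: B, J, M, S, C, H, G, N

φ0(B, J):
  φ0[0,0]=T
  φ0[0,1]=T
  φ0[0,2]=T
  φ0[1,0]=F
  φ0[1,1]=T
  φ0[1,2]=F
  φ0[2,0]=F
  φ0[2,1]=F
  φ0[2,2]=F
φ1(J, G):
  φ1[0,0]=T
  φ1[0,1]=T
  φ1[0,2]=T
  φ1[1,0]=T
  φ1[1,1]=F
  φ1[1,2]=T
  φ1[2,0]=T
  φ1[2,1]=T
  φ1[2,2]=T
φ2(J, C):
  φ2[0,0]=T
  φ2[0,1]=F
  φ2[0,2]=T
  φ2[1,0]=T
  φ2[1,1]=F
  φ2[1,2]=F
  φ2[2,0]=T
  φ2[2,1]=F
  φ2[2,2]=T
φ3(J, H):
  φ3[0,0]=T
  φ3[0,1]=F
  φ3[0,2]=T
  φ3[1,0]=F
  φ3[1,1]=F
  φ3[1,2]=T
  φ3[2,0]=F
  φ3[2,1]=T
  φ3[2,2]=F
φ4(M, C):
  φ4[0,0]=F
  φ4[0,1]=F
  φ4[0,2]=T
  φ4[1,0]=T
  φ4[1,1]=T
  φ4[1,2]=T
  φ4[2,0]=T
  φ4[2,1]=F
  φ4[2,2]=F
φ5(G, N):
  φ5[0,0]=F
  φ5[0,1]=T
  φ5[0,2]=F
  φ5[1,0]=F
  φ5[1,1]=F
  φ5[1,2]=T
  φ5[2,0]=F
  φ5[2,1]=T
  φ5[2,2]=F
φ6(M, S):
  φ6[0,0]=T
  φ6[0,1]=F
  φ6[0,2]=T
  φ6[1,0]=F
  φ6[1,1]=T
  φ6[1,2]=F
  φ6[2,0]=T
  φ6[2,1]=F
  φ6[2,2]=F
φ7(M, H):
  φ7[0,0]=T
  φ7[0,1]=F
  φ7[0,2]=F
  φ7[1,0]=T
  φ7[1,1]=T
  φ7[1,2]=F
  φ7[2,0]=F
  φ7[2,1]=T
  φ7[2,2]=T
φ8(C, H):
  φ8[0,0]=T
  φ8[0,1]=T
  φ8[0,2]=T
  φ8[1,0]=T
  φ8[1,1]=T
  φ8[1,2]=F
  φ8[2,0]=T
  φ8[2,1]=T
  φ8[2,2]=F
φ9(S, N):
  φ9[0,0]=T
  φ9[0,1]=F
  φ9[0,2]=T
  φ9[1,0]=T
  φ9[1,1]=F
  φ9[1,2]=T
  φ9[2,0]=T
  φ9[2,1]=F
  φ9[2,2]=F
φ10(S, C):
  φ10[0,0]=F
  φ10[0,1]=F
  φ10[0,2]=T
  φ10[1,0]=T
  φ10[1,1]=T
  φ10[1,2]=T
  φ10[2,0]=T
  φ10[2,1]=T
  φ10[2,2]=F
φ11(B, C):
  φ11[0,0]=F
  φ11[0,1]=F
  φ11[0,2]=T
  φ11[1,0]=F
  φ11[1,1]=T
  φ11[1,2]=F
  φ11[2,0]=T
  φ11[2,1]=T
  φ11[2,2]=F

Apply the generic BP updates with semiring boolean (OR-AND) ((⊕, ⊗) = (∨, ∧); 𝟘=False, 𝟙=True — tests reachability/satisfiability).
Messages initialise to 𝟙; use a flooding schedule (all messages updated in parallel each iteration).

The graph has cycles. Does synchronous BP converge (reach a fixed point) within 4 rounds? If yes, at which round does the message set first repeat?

NOT CONVERGED within 4 rounds

init: all messages = 𝟙 over 3 values
r1 m[φ0→B] = [T, T, F]
r1 m[φ0→J] = [T, T, T]
r1 m[φ1→J] = [T, T, T]
r1 m[φ1→G] = [T, T, T]
r1 m[φ2→J] = [T, T, T]
r1 m[φ2→C] = [T, F, T]
r1 m[φ3→J] = [T, T, T]
r1 m[φ3→H] = [T, T, T]
r1 m[φ4→M] = [T, T, T]
r1 m[φ4→C] = [T, T, T]
r1 m[φ5→G] = [T, T, T]
r1 m[φ5→N] = [F, T, T]
r1 m[φ6→M] = [T, T, T]
r1 m[φ6→S] = [T, T, T]
r1 m[φ7→M] = [T, T, T]
r1 m[φ7→H] = [T, T, T]
r1 m[φ8→C] = [T, T, T]
r1 m[φ8→H] = [T, T, T]
r1 m[φ9→S] = [T, T, T]
r1 m[φ9→N] = [T, F, T]
r1 m[φ10→S] = [T, T, T]
r1 m[φ10→C] = [T, T, T]
r1 m[φ11→B] = [T, T, T]
r1 m[φ11→C] = [T, T, T]
r1 m[B→φ0] = [T, T, T]
r1 m[B→φ11] = [T, T, T]
r1 m[J→φ0] = [T, T, T]
r1 m[J→φ1] = [T, T, T]
r1 m[J→φ2] = [T, T, T]
r1 m[J→φ3] = [T, T, T]
r1 m[M→φ4] = [T, T, T]
r1 m[M→φ6] = [T, T, T]
r1 m[M→φ7] = [T, T, T]
r1 m[S→φ6] = [T, T, T]
r1 m[S→φ9] = [T, T, T]
r1 m[S→φ10] = [T, T, T]
r1 m[C→φ2] = [T, T, T]
r1 m[C→φ4] = [T, T, T]
r1 m[C→φ8] = [T, T, T]
r1 m[C→φ10] = [T, T, T]
r1 m[C→φ11] = [T, T, T]
r1 m[H→φ3] = [T, T, T]
r1 m[H→φ7] = [T, T, T]
r1 m[H→φ8] = [T, T, T]
r1 m[G→φ1] = [T, T, T]
r1 m[G→φ5] = [T, T, T]
r1 m[N→φ5] = [T, T, T]
r1 m[N→φ9] = [T, T, T]
r2 m[φ0→B] = [T, T, F]
r2 m[φ0→J] = [T, T, T]
r2 m[φ1→J] = [T, T, T]
r2 m[φ1→G] = [T, T, T]
r2 m[φ2→J] = [T, T, T]
r2 m[φ2→C] = [T, F, T]
r2 m[φ3→J] = [T, T, T]
r2 m[φ3→H] = [T, T, T]
r2 m[φ4→M] = [T, T, T]
r2 m[φ4→C] = [T, T, T]
r2 m[φ5→G] = [T, T, T]
r2 m[φ5→N] = [F, T, T]
r2 m[φ6→M] = [T, T, T]
r2 m[φ6→S] = [T, T, T]
r2 m[φ7→M] = [T, T, T]
r2 m[φ7→H] = [T, T, T]
r2 m[φ8→C] = [T, T, T]
r2 m[φ8→H] = [T, T, T]
r2 m[φ9→S] = [T, T, T]
r2 m[φ9→N] = [T, F, T]
r2 m[φ10→S] = [T, T, T]
r2 m[φ10→C] = [T, T, T]
r2 m[φ11→B] = [T, T, T]
r2 m[φ11→C] = [T, T, T]
r2 m[B→φ0] = [T, T, T]
r2 m[B→φ11] = [T, T, F]
r2 m[J→φ0] = [T, T, T]
r2 m[J→φ1] = [T, T, T]
r2 m[J→φ2] = [T, T, T]
r2 m[J→φ3] = [T, T, T]
r2 m[M→φ4] = [T, T, T]
r2 m[M→φ6] = [T, T, T]
r2 m[M→φ7] = [T, T, T]
r2 m[S→φ6] = [T, T, T]
r2 m[S→φ9] = [T, T, T]
r2 m[S→φ10] = [T, T, T]
r2 m[C→φ2] = [T, T, T]
r2 m[C→φ4] = [T, F, T]
r2 m[C→φ8] = [T, F, T]
r2 m[C→φ10] = [T, F, T]
r2 m[C→φ11] = [T, F, T]
r2 m[H→φ3] = [T, T, T]
r2 m[H→φ7] = [T, T, T]
r2 m[H→φ8] = [T, T, T]
r2 m[G→φ1] = [T, T, T]
r2 m[G→φ5] = [T, T, T]
r2 m[N→φ5] = [T, F, T]
r2 m[N→φ9] = [F, T, T]
r3 m[φ0→B] = [T, T, F]
r3 m[φ0→J] = [T, T, T]
r3 m[φ1→J] = [T, T, T]
r3 m[φ1→G] = [T, T, T]
r3 m[φ2→J] = [T, T, T]
r3 m[φ2→C] = [T, F, T]
r3 m[φ3→J] = [T, T, T]
r3 m[φ3→H] = [T, T, T]
r3 m[φ4→M] = [T, T, T]
r3 m[φ4→C] = [T, T, T]
r3 m[φ5→G] = [F, T, F]
r3 m[φ5→N] = [F, T, T]
r3 m[φ6→M] = [T, T, T]
r3 m[φ6→S] = [T, T, T]
r3 m[φ7→M] = [T, T, T]
r3 m[φ7→H] = [T, T, T]
r3 m[φ8→C] = [T, T, T]
r3 m[φ8→H] = [T, T, T]
r3 m[φ9→S] = [T, T, F]
r3 m[φ9→N] = [T, F, T]
r3 m[φ10→S] = [T, T, T]
r3 m[φ10→C] = [T, T, T]
r3 m[φ11→B] = [T, F, T]
r3 m[φ11→C] = [F, T, T]
r3 m[B→φ0] = [T, T, T]
r3 m[B→φ11] = [T, T, F]
r3 m[J→φ0] = [T, T, T]
r3 m[J→φ1] = [T, T, T]
r3 m[J→φ2] = [T, T, T]
r3 m[J→φ3] = [T, T, T]
r3 m[M→φ4] = [T, T, T]
r3 m[M→φ6] = [T, T, T]
r3 m[M→φ7] = [T, T, T]
r3 m[S→φ6] = [T, T, T]
r3 m[S→φ9] = [T, T, T]
r3 m[S→φ10] = [T, T, T]
r3 m[C→φ2] = [T, T, T]
r3 m[C→φ4] = [T, F, T]
r3 m[C→φ8] = [T, F, T]
r3 m[C→φ10] = [T, F, T]
r3 m[C→φ11] = [T, F, T]
r3 m[H→φ3] = [T, T, T]
r3 m[H→φ7] = [T, T, T]
r3 m[H→φ8] = [T, T, T]
r3 m[G→φ1] = [T, T, T]
r3 m[G→φ5] = [T, T, T]
r3 m[N→φ5] = [T, F, T]
r3 m[N→φ9] = [F, T, T]
r4 m[φ0→B] = [T, T, F]
r4 m[φ0→J] = [T, T, T]
r4 m[φ1→J] = [T, T, T]
r4 m[φ1→G] = [T, T, T]
r4 m[φ2→J] = [T, T, T]
r4 m[φ2→C] = [T, F, T]
r4 m[φ3→J] = [T, T, T]
r4 m[φ3→H] = [T, T, T]
r4 m[φ4→M] = [T, T, T]
r4 m[φ4→C] = [T, T, T]
r4 m[φ5→G] = [F, T, F]
r4 m[φ5→N] = [F, T, T]
r4 m[φ6→M] = [T, T, T]
r4 m[φ6→S] = [T, T, T]
r4 m[φ7→M] = [T, T, T]
r4 m[φ7→H] = [T, T, T]
r4 m[φ8→C] = [T, T, T]
r4 m[φ8→H] = [T, T, T]
r4 m[φ9→S] = [T, T, F]
r4 m[φ9→N] = [T, F, T]
r4 m[φ10→S] = [T, T, T]
r4 m[φ10→C] = [T, T, T]
r4 m[φ11→B] = [T, F, T]
r4 m[φ11→C] = [F, T, T]
r4 m[B→φ0] = [T, F, T]
r4 m[B→φ11] = [T, T, F]
r4 m[J→φ0] = [T, T, T]
r4 m[J→φ1] = [T, T, T]
r4 m[J→φ2] = [T, T, T]
r4 m[J→φ3] = [T, T, T]
r4 m[M→φ4] = [T, T, T]
r4 m[M→φ6] = [T, T, T]
r4 m[M→φ7] = [T, T, T]
r4 m[S→φ6] = [T, T, F]
r4 m[S→φ9] = [T, T, T]
r4 m[S→φ10] = [T, T, F]
r4 m[C→φ2] = [F, T, T]
r4 m[C→φ4] = [F, F, T]
r4 m[C→φ8] = [F, F, T]
r4 m[C→φ10] = [F, F, T]
r4 m[C→φ11] = [T, F, T]
r4 m[H→φ3] = [T, T, T]
r4 m[H→φ7] = [T, T, T]
r4 m[H→φ8] = [T, T, T]
r4 m[G→φ1] = [F, T, F]
r4 m[G→φ5] = [T, T, T]
r4 m[N→φ5] = [T, F, T]
r4 m[N→φ9] = [F, T, T]
no fixed point within 4 rounds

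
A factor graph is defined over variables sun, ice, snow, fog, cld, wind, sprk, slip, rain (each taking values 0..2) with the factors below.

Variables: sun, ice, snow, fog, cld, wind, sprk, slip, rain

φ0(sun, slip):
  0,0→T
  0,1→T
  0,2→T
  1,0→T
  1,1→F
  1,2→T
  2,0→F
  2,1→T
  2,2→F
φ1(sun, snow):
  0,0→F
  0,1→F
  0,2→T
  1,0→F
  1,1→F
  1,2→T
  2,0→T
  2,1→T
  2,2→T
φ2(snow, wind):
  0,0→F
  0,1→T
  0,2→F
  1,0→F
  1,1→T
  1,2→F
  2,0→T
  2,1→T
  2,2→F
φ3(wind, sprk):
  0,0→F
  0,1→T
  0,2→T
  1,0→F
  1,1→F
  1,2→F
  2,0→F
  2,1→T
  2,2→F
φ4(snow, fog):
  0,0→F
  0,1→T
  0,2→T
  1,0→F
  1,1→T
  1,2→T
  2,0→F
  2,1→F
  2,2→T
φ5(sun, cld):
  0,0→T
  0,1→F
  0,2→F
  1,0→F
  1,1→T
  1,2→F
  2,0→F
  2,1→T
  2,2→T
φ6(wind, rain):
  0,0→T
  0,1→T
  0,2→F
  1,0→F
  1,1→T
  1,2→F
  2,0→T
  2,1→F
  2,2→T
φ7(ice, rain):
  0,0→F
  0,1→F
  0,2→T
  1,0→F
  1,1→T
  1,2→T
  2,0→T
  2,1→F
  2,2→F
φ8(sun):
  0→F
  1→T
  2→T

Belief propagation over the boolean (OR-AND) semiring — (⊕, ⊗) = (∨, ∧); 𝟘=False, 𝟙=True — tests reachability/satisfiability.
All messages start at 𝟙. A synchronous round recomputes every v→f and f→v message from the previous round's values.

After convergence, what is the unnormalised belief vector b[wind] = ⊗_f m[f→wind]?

b[wind] = [T, F, F]

init: all messages = 𝟙 over 3 values
r1 m[φ0→sun] = [T, T, T]
r1 m[φ0→slip] = [T, T, T]
r1 m[φ1→sun] = [T, T, T]
r1 m[φ1→snow] = [T, T, T]
r1 m[φ2→snow] = [T, T, T]
r1 m[φ2→wind] = [T, T, F]
r1 m[φ3→wind] = [T, F, T]
r1 m[φ3→sprk] = [F, T, T]
r1 m[φ4→snow] = [T, T, T]
r1 m[φ4→fog] = [F, T, T]
r1 m[φ5→sun] = [T, T, T]
r1 m[φ5→cld] = [T, T, T]
r1 m[φ6→wind] = [T, T, T]
r1 m[φ6→rain] = [T, T, T]
r1 m[φ7→ice] = [T, T, T]
r1 m[φ7→rain] = [T, T, T]
r1 m[φ8→sun] = [F, T, T]
r1 m[sun→φ0] = [T, T, T]
r1 m[sun→φ1] = [T, T, T]
r1 m[sun→φ5] = [T, T, T]
r1 m[sun→φ8] = [T, T, T]
r1 m[ice→φ7] = [T, T, T]
r1 m[snow→φ1] = [T, T, T]
r1 m[snow→φ2] = [T, T, T]
r1 m[snow→φ4] = [T, T, T]
r1 m[fog→φ4] = [T, T, T]
r1 m[cld→φ5] = [T, T, T]
r1 m[wind→φ2] = [T, T, T]
r1 m[wind→φ3] = [T, T, T]
r1 m[wind→φ6] = [T, T, T]
r1 m[sprk→φ3] = [T, T, T]
r1 m[slip→φ0] = [T, T, T]
r1 m[rain→φ6] = [T, T, T]
r1 m[rain→φ7] = [T, T, T]
r2 m[φ0→sun] = [T, T, T]
r2 m[φ0→slip] = [T, T, T]
r2 m[φ1→sun] = [T, T, T]
r2 m[φ1→snow] = [T, T, T]
r2 m[φ2→snow] = [T, T, T]
r2 m[φ2→wind] = [T, T, F]
r2 m[φ3→wind] = [T, F, T]
r2 m[φ3→sprk] = [F, T, T]
r2 m[φ4→snow] = [T, T, T]
r2 m[φ4→fog] = [F, T, T]
r2 m[φ5→sun] = [T, T, T]
r2 m[φ5→cld] = [T, T, T]
r2 m[φ6→wind] = [T, T, T]
r2 m[φ6→rain] = [T, T, T]
r2 m[φ7→ice] = [T, T, T]
r2 m[φ7→rain] = [T, T, T]
r2 m[φ8→sun] = [F, T, T]
r2 m[sun→φ0] = [F, T, T]
r2 m[sun→φ1] = [F, T, T]
r2 m[sun→φ5] = [F, T, T]
r2 m[sun→φ8] = [T, T, T]
r2 m[ice→φ7] = [T, T, T]
r2 m[snow→φ1] = [T, T, T]
r2 m[snow→φ2] = [T, T, T]
r2 m[snow→φ4] = [T, T, T]
r2 m[fog→φ4] = [T, T, T]
r2 m[cld→φ5] = [T, T, T]
r2 m[wind→φ2] = [T, F, T]
r2 m[wind→φ3] = [T, T, F]
r2 m[wind→φ6] = [T, F, F]
r2 m[sprk→φ3] = [T, T, T]
r2 m[slip→φ0] = [T, T, T]
r2 m[rain→φ6] = [T, T, T]
r2 m[rain→φ7] = [T, T, T]
r3 m[φ0→sun] = [T, T, T]
r3 m[φ0→slip] = [T, T, T]
r3 m[φ1→sun] = [T, T, T]
r3 m[φ1→snow] = [T, T, T]
r3 m[φ2→snow] = [F, F, T]
r3 m[φ2→wind] = [T, T, F]
r3 m[φ3→wind] = [T, F, T]
r3 m[φ3→sprk] = [F, T, T]
r3 m[φ4→snow] = [T, T, T]
r3 m[φ4→fog] = [F, T, T]
r3 m[φ5→sun] = [T, T, T]
r3 m[φ5→cld] = [F, T, T]
r3 m[φ6→wind] = [T, T, T]
r3 m[φ6→rain] = [T, T, F]
r3 m[φ7→ice] = [T, T, T]
r3 m[φ7→rain] = [T, T, T]
r3 m[φ8→sun] = [F, T, T]
r3 m[sun→φ0] = [F, T, T]
r3 m[sun→φ1] = [F, T, T]
r3 m[sun→φ5] = [F, T, T]
r3 m[sun→φ8] = [T, T, T]
r3 m[ice→φ7] = [T, T, T]
r3 m[snow→φ1] = [T, T, T]
r3 m[snow→φ2] = [T, T, T]
r3 m[snow→φ4] = [T, T, T]
r3 m[fog→φ4] = [T, T, T]
r3 m[cld→φ5] = [T, T, T]
r3 m[wind→φ2] = [T, F, T]
r3 m[wind→φ3] = [T, T, F]
r3 m[wind→φ6] = [T, F, F]
r3 m[sprk→φ3] = [T, T, T]
r3 m[slip→φ0] = [T, T, T]
r3 m[rain→φ6] = [T, T, T]
r3 m[rain→φ7] = [T, T, T]
r4 m[φ0→sun] = [T, T, T]
r4 m[φ0→slip] = [T, T, T]
r4 m[φ1→sun] = [T, T, T]
r4 m[φ1→snow] = [T, T, T]
r4 m[φ2→snow] = [F, F, T]
r4 m[φ2→wind] = [T, T, F]
r4 m[φ3→wind] = [T, F, T]
r4 m[φ3→sprk] = [F, T, T]
r4 m[φ4→snow] = [T, T, T]
r4 m[φ4→fog] = [F, T, T]
r4 m[φ5→sun] = [T, T, T]
r4 m[φ5→cld] = [F, T, T]
r4 m[φ6→wind] = [T, T, T]
r4 m[φ6→rain] = [T, T, F]
r4 m[φ7→ice] = [T, T, T]
r4 m[φ7→rain] = [T, T, T]
r4 m[φ8→sun] = [F, T, T]
r4 m[sun→φ0] = [F, T, T]
r4 m[sun→φ1] = [F, T, T]
r4 m[sun→φ5] = [F, T, T]
r4 m[sun→φ8] = [T, T, T]
r4 m[ice→φ7] = [T, T, T]
r4 m[snow→φ1] = [F, F, T]
r4 m[snow→φ2] = [T, T, T]
r4 m[snow→φ4] = [F, F, T]
r4 m[fog→φ4] = [T, T, T]
r4 m[cld→φ5] = [T, T, T]
r4 m[wind→φ2] = [T, F, T]
r4 m[wind→φ3] = [T, T, F]
r4 m[wind→φ6] = [T, F, F]
r4 m[sprk→φ3] = [T, T, T]
r4 m[slip→φ0] = [T, T, T]
r4 m[rain→φ6] = [T, T, T]
r4 m[rain→φ7] = [T, T, F]
r5 m[φ0→sun] = [T, T, T]
r5 m[φ0→slip] = [T, T, T]
r5 m[φ1→sun] = [T, T, T]
r5 m[φ1→snow] = [T, T, T]
r5 m[φ2→snow] = [F, F, T]
r5 m[φ2→wind] = [T, T, F]
r5 m[φ3→wind] = [T, F, T]
r5 m[φ3→sprk] = [F, T, T]
r5 m[φ4→snow] = [T, T, T]
r5 m[φ4→fog] = [F, F, T]
r5 m[φ5→sun] = [T, T, T]
r5 m[φ5→cld] = [F, T, T]
r5 m[φ6→wind] = [T, T, T]
r5 m[φ6→rain] = [T, T, F]
r5 m[φ7→ice] = [F, T, T]
r5 m[φ7→rain] = [T, T, T]
r5 m[φ8→sun] = [F, T, T]
r5 m[sun→φ0] = [F, T, T]
r5 m[sun→φ1] = [F, T, T]
r5 m[sun→φ5] = [F, T, T]
r5 m[sun→φ8] = [T, T, T]
r5 m[ice→φ7] = [T, T, T]
r5 m[snow→φ1] = [F, F, T]
r5 m[snow→φ2] = [T, T, T]
r5 m[snow→φ4] = [F, F, T]
r5 m[fog→φ4] = [T, T, T]
r5 m[cld→φ5] = [T, T, T]
r5 m[wind→φ2] = [T, F, T]
r5 m[wind→φ3] = [T, T, F]
r5 m[wind→φ6] = [T, F, F]
r5 m[sprk→φ3] = [T, T, T]
r5 m[slip→φ0] = [T, T, T]
r5 m[rain→φ6] = [T, T, T]
r5 m[rain→φ7] = [T, T, F]
r6 m[φ0→sun] = [T, T, T]
r6 m[φ0→slip] = [T, T, T]
r6 m[φ1→sun] = [T, T, T]
r6 m[φ1→snow] = [T, T, T]
r6 m[φ2→snow] = [F, F, T]
r6 m[φ2→wind] = [T, T, F]
r6 m[φ3→wind] = [T, F, T]
r6 m[φ3→sprk] = [F, T, T]
r6 m[φ4→snow] = [T, T, T]
r6 m[φ4→fog] = [F, F, T]
r6 m[φ5→sun] = [T, T, T]
r6 m[φ5→cld] = [F, T, T]
r6 m[φ6→wind] = [T, T, T]
r6 m[φ6→rain] = [T, T, F]
r6 m[φ7→ice] = [F, T, T]
r6 m[φ7→rain] = [T, T, T]
r6 m[φ8→sun] = [F, T, T]
r6 m[sun→φ0] = [F, T, T]
r6 m[sun→φ1] = [F, T, T]
r6 m[sun→φ5] = [F, T, T]
r6 m[sun→φ8] = [T, T, T]
r6 m[ice→φ7] = [T, T, T]
r6 m[snow→φ1] = [F, F, T]
r6 m[snow→φ2] = [T, T, T]
r6 m[snow→φ4] = [F, F, T]
r6 m[fog→φ4] = [T, T, T]
r6 m[cld→φ5] = [T, T, T]
r6 m[wind→φ2] = [T, F, T]
r6 m[wind→φ3] = [T, T, F]
r6 m[wind→φ6] = [T, F, F]
r6 m[sprk→φ3] = [T, T, T]
r6 m[slip→φ0] = [T, T, T]
r6 m[rain→φ6] = [T, T, T]
r6 m[rain→φ7] = [T, T, F]
fixed point reached at round 6
b[wind] = ⊗ incoming = [T, F, F]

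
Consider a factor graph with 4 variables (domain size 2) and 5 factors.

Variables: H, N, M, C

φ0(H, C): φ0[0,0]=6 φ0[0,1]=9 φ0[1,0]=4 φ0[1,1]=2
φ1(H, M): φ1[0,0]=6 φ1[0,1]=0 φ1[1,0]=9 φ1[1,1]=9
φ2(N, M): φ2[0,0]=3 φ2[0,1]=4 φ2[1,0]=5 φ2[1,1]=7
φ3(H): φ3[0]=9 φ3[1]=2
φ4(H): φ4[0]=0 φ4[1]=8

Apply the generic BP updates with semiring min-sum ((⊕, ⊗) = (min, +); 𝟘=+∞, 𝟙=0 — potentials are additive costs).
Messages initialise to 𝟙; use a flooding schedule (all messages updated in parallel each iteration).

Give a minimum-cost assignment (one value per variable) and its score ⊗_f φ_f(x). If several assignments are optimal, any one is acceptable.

init: all messages = 𝟙 over 2 values
r1 m[φ0→H] = [6, 2]
r1 m[φ0→C] = [4, 2]
r1 m[φ1→H] = [0, 9]
r1 m[φ1→M] = [6, 0]
r1 m[φ2→N] = [3, 5]
r1 m[φ2→M] = [3, 4]
r1 m[φ3→H] = [9, 2]
r1 m[φ4→H] = [0, 8]
r1 m[H→φ0] = [0, 0]
r1 m[H→φ1] = [0, 0]
r1 m[H→φ3] = [0, 0]
r1 m[H→φ4] = [0, 0]
r1 m[N→φ2] = [0, 0]
r1 m[M→φ1] = [0, 0]
r1 m[M→φ2] = [0, 0]
r1 m[C→φ0] = [0, 0]
r2 m[φ0→H] = [6, 2]
r2 m[φ0→C] = [4, 2]
r2 m[φ1→H] = [0, 9]
r2 m[φ1→M] = [6, 0]
r2 m[φ2→N] = [3, 5]
r2 m[φ2→M] = [3, 4]
r2 m[φ3→H] = [9, 2]
r2 m[φ4→H] = [0, 8]
r2 m[H→φ0] = [9, 19]
r2 m[H→φ1] = [15, 12]
r2 m[H→φ3] = [6, 19]
r2 m[H→φ4] = [15, 13]
r2 m[N→φ2] = [0, 0]
r2 m[M→φ1] = [3, 4]
r2 m[M→φ2] = [6, 0]
r2 m[C→φ0] = [0, 0]
r3 m[φ0→H] = [6, 2]
r3 m[φ0→C] = [15, 18]
r3 m[φ1→H] = [4, 12]
r3 m[φ1→M] = [21, 15]
r3 m[φ2→N] = [4, 7]
r3 m[φ2→M] = [3, 4]
r3 m[φ3→H] = [9, 2]
r3 m[φ4→H] = [0, 8]
r3 m[H→φ0] = [9, 19]
r3 m[H→φ1] = [15, 12]
r3 m[H→φ3] = [6, 19]
r3 m[H→φ4] = [15, 13]
r3 m[N→φ2] = [0, 0]
r3 m[M→φ1] = [3, 4]
r3 m[M→φ2] = [6, 0]
r3 m[C→φ0] = [0, 0]
r4 m[φ0→H] = [6, 2]
r4 m[φ0→C] = [15, 18]
r4 m[φ1→H] = [4, 12]
r4 m[φ1→M] = [21, 15]
r4 m[φ2→N] = [4, 7]
r4 m[φ2→M] = [3, 4]
r4 m[φ3→H] = [9, 2]
r4 m[φ4→H] = [0, 8]
r4 m[H→φ0] = [13, 22]
r4 m[H→φ1] = [15, 12]
r4 m[H→φ3] = [10, 22]
r4 m[H→φ4] = [19, 16]
r4 m[N→φ2] = [0, 0]
r4 m[M→φ1] = [3, 4]
r4 m[M→φ2] = [21, 15]
r4 m[C→φ0] = [0, 0]
r5 m[φ0→H] = [6, 2]
r5 m[φ0→C] = [19, 22]
r5 m[φ1→H] = [4, 12]
r5 m[φ1→M] = [21, 15]
r5 m[φ2→N] = [19, 22]
r5 m[φ2→M] = [3, 4]
r5 m[φ3→H] = [9, 2]
r5 m[φ4→H] = [0, 8]
r5 m[H→φ0] = [13, 22]
r5 m[H→φ1] = [15, 12]
r5 m[H→φ3] = [10, 22]
r5 m[H→φ4] = [19, 16]
r5 m[N→φ2] = [0, 0]
r5 m[M→φ1] = [3, 4]
r5 m[M→φ2] = [21, 15]
r5 m[C→φ0] = [0, 0]
r6 m[φ0→H] = [6, 2]
r6 m[φ0→C] = [19, 22]
r6 m[φ1→H] = [4, 12]
r6 m[φ1→M] = [21, 15]
r6 m[φ2→N] = [19, 22]
r6 m[φ2→M] = [3, 4]
r6 m[φ3→H] = [9, 2]
r6 m[φ4→H] = [0, 8]
r6 m[H→φ0] = [13, 22]
r6 m[H→φ1] = [15, 12]
r6 m[H→φ3] = [10, 22]
r6 m[H→φ4] = [19, 16]
r6 m[N→φ2] = [0, 0]
r6 m[M→φ1] = [3, 4]
r6 m[M→φ2] = [21, 15]
r6 m[C→φ0] = [0, 0]
fixed point reached at round 6
traceback from H: (H=0, N=0, M=1, C=0), score=19

assignment: (H=0, N=0, M=1, C=0); score = 19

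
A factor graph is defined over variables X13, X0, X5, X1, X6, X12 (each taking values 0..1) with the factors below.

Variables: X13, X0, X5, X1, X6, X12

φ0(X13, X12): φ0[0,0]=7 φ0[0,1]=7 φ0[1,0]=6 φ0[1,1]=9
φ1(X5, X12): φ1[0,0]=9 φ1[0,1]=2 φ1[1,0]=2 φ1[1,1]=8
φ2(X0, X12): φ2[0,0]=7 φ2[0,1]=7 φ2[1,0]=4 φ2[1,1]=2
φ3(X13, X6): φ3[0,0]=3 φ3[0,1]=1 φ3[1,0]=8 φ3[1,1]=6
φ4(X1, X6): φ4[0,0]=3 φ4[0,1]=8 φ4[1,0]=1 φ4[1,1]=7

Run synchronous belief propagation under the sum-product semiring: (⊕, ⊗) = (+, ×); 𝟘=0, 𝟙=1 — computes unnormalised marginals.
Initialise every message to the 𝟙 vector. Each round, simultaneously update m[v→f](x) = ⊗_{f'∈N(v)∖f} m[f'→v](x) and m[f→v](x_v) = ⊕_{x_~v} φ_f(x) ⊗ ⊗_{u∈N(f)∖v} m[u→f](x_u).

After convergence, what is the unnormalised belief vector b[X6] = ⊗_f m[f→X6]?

init: all messages = 𝟙 over 2 values
r1 m[φ0→X13] = [14, 15]
r1 m[φ0→X12] = [13, 16]
r1 m[φ1→X5] = [11, 10]
r1 m[φ1→X12] = [11, 10]
r1 m[φ2→X0] = [14, 6]
r1 m[φ2→X12] = [11, 9]
r1 m[φ3→X13] = [4, 14]
r1 m[φ3→X6] = [11, 7]
r1 m[φ4→X1] = [11, 8]
r1 m[φ4→X6] = [4, 15]
r1 m[X13→φ0] = [1, 1]
r1 m[X13→φ3] = [1, 1]
r1 m[X0→φ2] = [1, 1]
r1 m[X5→φ1] = [1, 1]
r1 m[X1→φ4] = [1, 1]
r1 m[X6→φ3] = [1, 1]
r1 m[X6→φ4] = [1, 1]
r1 m[X12→φ0] = [1, 1]
r1 m[X12→φ1] = [1, 1]
r1 m[X12→φ2] = [1, 1]
r2 m[φ0→X13] = [14, 15]
r2 m[φ0→X12] = [13, 16]
r2 m[φ1→X5] = [11, 10]
r2 m[φ1→X12] = [11, 10]
r2 m[φ2→X0] = [14, 6]
r2 m[φ2→X12] = [11, 9]
r2 m[φ3→X13] = [4, 14]
r2 m[φ3→X6] = [11, 7]
r2 m[φ4→X1] = [11, 8]
r2 m[φ4→X6] = [4, 15]
r2 m[X13→φ0] = [4, 14]
r2 m[X13→φ3] = [14, 15]
r2 m[X0→φ2] = [1, 1]
r2 m[X5→φ1] = [1, 1]
r2 m[X1→φ4] = [1, 1]
r2 m[X6→φ3] = [4, 15]
r2 m[X6→φ4] = [11, 7]
r2 m[X12→φ0] = [121, 90]
r2 m[X12→φ1] = [143, 144]
r2 m[X12→φ2] = [143, 160]
r3 m[φ0→X13] = [1477, 1536]
r3 m[φ0→X12] = [112, 154]
r3 m[φ1→X5] = [1575, 1438]
r3 m[φ1→X12] = [11, 10]
r3 m[φ2→X0] = [2121, 892]
r3 m[φ2→X12] = [11, 9]
r3 m[φ3→X13] = [27, 122]
r3 m[φ3→X6] = [162, 104]
r3 m[φ4→X1] = [89, 60]
r3 m[φ4→X6] = [4, 15]
r3 m[X13→φ0] = [4, 14]
r3 m[X13→φ3] = [14, 15]
r3 m[X0→φ2] = [1, 1]
r3 m[X5→φ1] = [1, 1]
r3 m[X1→φ4] = [1, 1]
r3 m[X6→φ3] = [4, 15]
r3 m[X6→φ4] = [11, 7]
r3 m[X12→φ0] = [121, 90]
r3 m[X12→φ1] = [143, 144]
r3 m[X12→φ2] = [143, 160]
r4 m[φ0→X13] = [1477, 1536]
r4 m[φ0→X12] = [112, 154]
r4 m[φ1→X5] = [1575, 1438]
r4 m[φ1→X12] = [11, 10]
r4 m[φ2→X0] = [2121, 892]
r4 m[φ2→X12] = [11, 9]
r4 m[φ3→X13] = [27, 122]
r4 m[φ3→X6] = [162, 104]
r4 m[φ4→X1] = [89, 60]
r4 m[φ4→X6] = [4, 15]
r4 m[X13→φ0] = [27, 122]
r4 m[X13→φ3] = [1477, 1536]
r4 m[X0→φ2] = [1, 1]
r4 m[X5→φ1] = [1, 1]
r4 m[X1→φ4] = [1, 1]
r4 m[X6→φ3] = [4, 15]
r4 m[X6→φ4] = [162, 104]
r4 m[X12→φ0] = [121, 90]
r4 m[X12→φ1] = [1232, 1386]
r4 m[X12→φ2] = [1232, 1540]
r5 m[φ0→X13] = [1477, 1536]
r5 m[φ0→X12] = [921, 1287]
r5 m[φ1→X5] = [13860, 13552]
r5 m[φ1→X12] = [11, 10]
r5 m[φ2→X0] = [19404, 8008]
r5 m[φ2→X12] = [11, 9]
r5 m[φ3→X13] = [27, 122]
r5 m[φ3→X6] = [16719, 10693]
r5 m[φ4→X1] = [1318, 890]
r5 m[φ4→X6] = [4, 15]
r5 m[X13→φ0] = [27, 122]
r5 m[X13→φ3] = [1477, 1536]
r5 m[X0→φ2] = [1, 1]
r5 m[X5→φ1] = [1, 1]
r5 m[X1→φ4] = [1, 1]
r5 m[X6→φ3] = [4, 15]
r5 m[X6→φ4] = [162, 104]
r5 m[X12→φ0] = [121, 90]
r5 m[X12→φ1] = [1232, 1386]
r5 m[X12→φ2] = [1232, 1540]
r6 m[φ0→X13] = [1477, 1536]
r6 m[φ0→X12] = [921, 1287]
r6 m[φ1→X5] = [13860, 13552]
r6 m[φ1→X12] = [11, 10]
r6 m[φ2→X0] = [19404, 8008]
r6 m[φ2→X12] = [11, 9]
r6 m[φ3→X13] = [27, 122]
r6 m[φ3→X6] = [16719, 10693]
r6 m[φ4→X1] = [1318, 890]
r6 m[φ4→X6] = [4, 15]
r6 m[X13→φ0] = [27, 122]
r6 m[X13→φ3] = [1477, 1536]
r6 m[X0→φ2] = [1, 1]
r6 m[X5→φ1] = [1, 1]
r6 m[X1→φ4] = [1, 1]
r6 m[X6→φ3] = [4, 15]
r6 m[X6→φ4] = [16719, 10693]
r6 m[X12→φ0] = [121, 90]
r6 m[X12→φ1] = [10131, 11583]
r6 m[X12→φ2] = [10131, 12870]
r7 m[φ0→X13] = [1477, 1536]
r7 m[φ0→X12] = [921, 1287]
r7 m[φ1→X5] = [114345, 112926]
r7 m[φ1→X12] = [11, 10]
r7 m[φ2→X0] = [161007, 66264]
r7 m[φ2→X12] = [11, 9]
r7 m[φ3→X13] = [27, 122]
r7 m[φ3→X6] = [16719, 10693]
r7 m[φ4→X1] = [135701, 91570]
r7 m[φ4→X6] = [4, 15]
r7 m[X13→φ0] = [27, 122]
r7 m[X13→φ3] = [1477, 1536]
r7 m[X0→φ2] = [1, 1]
r7 m[X5→φ1] = [1, 1]
r7 m[X1→φ4] = [1, 1]
r7 m[X6→φ3] = [4, 15]
r7 m[X6→φ4] = [16719, 10693]
r7 m[X12→φ0] = [121, 90]
r7 m[X12→φ1] = [10131, 11583]
r7 m[X12→φ2] = [10131, 12870]
r8 m[φ0→X13] = [1477, 1536]
r8 m[φ0→X12] = [921, 1287]
r8 m[φ1→X5] = [114345, 112926]
r8 m[φ1→X12] = [11, 10]
r8 m[φ2→X0] = [161007, 66264]
r8 m[φ2→X12] = [11, 9]
r8 m[φ3→X13] = [27, 122]
r8 m[φ3→X6] = [16719, 10693]
r8 m[φ4→X1] = [135701, 91570]
r8 m[φ4→X6] = [4, 15]
r8 m[X13→φ0] = [27, 122]
r8 m[X13→φ3] = [1477, 1536]
r8 m[X0→φ2] = [1, 1]
r8 m[X5→φ1] = [1, 1]
r8 m[X1→φ4] = [1, 1]
r8 m[X6→φ3] = [4, 15]
r8 m[X6→φ4] = [16719, 10693]
r8 m[X12→φ0] = [121, 90]
r8 m[X12→φ1] = [10131, 11583]
r8 m[X12→φ2] = [10131, 12870]
fixed point reached at round 8
b[X6] = ⊗ incoming = [66876, 160395]

b[X6] = [66876, 160395]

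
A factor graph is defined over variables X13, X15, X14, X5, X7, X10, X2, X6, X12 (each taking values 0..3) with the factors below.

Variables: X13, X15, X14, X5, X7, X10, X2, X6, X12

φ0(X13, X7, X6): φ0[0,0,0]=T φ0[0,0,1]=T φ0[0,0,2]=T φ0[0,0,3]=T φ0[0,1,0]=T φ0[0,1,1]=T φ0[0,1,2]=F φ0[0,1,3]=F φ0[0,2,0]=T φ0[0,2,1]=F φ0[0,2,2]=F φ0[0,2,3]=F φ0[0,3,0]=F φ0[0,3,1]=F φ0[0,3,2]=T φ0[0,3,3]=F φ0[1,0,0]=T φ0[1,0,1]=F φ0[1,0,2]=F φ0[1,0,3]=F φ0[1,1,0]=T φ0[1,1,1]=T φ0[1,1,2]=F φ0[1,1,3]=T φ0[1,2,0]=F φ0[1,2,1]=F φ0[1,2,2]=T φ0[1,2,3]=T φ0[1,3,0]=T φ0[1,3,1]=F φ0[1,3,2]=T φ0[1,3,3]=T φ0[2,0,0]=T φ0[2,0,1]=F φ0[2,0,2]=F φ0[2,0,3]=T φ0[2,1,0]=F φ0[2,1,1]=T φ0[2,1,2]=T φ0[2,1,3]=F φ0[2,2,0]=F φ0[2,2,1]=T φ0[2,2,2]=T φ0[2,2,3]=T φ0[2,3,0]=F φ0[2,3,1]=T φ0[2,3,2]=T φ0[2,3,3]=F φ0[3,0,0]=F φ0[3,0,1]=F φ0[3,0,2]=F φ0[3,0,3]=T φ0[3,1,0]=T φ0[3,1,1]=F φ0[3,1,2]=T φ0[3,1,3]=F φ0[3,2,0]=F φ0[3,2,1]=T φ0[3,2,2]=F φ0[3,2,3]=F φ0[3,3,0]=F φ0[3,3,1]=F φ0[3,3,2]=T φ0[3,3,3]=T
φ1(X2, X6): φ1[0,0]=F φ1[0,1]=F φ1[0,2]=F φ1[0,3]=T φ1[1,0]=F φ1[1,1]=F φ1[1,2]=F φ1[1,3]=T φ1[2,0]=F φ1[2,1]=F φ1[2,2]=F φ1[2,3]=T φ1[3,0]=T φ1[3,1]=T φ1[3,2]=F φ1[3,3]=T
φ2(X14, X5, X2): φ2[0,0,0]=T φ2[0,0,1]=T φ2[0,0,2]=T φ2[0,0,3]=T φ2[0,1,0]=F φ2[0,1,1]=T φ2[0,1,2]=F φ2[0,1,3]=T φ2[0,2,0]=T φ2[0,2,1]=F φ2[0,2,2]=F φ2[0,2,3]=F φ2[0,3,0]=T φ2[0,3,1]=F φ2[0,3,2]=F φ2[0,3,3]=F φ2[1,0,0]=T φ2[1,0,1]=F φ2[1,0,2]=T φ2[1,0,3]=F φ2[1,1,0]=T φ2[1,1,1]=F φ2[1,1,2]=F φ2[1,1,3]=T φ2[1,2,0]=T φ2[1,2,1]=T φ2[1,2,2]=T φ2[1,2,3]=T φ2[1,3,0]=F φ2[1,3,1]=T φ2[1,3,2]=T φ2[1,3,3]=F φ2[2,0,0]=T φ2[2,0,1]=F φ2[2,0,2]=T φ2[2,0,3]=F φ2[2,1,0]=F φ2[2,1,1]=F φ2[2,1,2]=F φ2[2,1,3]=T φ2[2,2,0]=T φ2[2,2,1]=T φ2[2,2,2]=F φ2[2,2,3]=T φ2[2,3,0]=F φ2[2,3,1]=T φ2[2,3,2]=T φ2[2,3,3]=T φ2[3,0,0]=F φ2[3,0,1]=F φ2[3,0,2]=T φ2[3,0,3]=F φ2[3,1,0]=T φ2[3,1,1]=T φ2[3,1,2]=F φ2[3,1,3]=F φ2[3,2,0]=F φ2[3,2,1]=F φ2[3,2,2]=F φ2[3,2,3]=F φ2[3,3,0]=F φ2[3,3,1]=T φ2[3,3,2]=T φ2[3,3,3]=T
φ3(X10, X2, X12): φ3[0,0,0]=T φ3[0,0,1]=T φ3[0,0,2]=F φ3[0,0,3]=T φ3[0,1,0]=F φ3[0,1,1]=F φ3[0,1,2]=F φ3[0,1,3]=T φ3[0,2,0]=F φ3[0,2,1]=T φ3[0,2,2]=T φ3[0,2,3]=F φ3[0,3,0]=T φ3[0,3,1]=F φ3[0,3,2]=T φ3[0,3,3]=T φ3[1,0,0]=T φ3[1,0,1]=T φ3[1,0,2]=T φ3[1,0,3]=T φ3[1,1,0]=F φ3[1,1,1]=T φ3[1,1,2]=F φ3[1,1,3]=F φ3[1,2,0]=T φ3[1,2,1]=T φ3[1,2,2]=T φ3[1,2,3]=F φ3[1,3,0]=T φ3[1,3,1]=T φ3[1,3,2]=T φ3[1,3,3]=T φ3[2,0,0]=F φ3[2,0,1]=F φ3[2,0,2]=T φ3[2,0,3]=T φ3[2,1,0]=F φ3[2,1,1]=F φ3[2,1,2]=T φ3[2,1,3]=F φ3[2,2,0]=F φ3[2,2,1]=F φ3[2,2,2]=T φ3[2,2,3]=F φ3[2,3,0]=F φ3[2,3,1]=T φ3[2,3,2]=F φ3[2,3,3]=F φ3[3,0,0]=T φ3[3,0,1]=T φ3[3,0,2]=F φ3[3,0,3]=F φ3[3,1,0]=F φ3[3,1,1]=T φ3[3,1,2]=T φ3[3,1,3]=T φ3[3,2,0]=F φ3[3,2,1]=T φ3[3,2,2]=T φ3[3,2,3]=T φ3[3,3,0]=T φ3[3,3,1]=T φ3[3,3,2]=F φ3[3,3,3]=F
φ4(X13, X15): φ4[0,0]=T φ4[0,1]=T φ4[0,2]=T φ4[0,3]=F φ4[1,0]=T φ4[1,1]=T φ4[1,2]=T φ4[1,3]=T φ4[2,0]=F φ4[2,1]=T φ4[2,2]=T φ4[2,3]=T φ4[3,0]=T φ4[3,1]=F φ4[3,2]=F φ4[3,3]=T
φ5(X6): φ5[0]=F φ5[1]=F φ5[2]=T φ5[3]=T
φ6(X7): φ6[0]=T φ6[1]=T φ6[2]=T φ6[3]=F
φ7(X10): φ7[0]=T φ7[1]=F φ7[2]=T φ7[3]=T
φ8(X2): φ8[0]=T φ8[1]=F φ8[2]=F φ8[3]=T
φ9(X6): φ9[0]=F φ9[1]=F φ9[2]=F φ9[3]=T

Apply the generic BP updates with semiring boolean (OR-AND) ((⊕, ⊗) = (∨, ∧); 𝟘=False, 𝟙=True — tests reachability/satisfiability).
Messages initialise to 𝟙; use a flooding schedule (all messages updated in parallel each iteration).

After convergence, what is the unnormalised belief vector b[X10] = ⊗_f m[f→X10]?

init: all messages = 𝟙 over 4 values
r1 m[φ0→X13] = [T, T, T, T]
r1 m[φ0→X7] = [T, T, T, T]
r1 m[φ0→X6] = [T, T, T, T]
r1 m[φ1→X2] = [T, T, T, T]
r1 m[φ1→X6] = [T, T, F, T]
r1 m[φ2→X14] = [T, T, T, T]
r1 m[φ2→X5] = [T, T, T, T]
r1 m[φ2→X2] = [T, T, T, T]
r1 m[φ3→X10] = [T, T, T, T]
r1 m[φ3→X2] = [T, T, T, T]
r1 m[φ3→X12] = [T, T, T, T]
r1 m[φ4→X13] = [T, T, T, T]
r1 m[φ4→X15] = [T, T, T, T]
r1 m[φ5→X6] = [F, F, T, T]
r1 m[φ6→X7] = [T, T, T, F]
r1 m[φ7→X10] = [T, F, T, T]
r1 m[φ8→X2] = [T, F, F, T]
r1 m[φ9→X6] = [F, F, F, T]
r1 m[X13→φ0] = [T, T, T, T]
r1 m[X13→φ4] = [T, T, T, T]
r1 m[X15→φ4] = [T, T, T, T]
r1 m[X14→φ2] = [T, T, T, T]
r1 m[X5→φ2] = [T, T, T, T]
r1 m[X7→φ0] = [T, T, T, T]
r1 m[X7→φ6] = [T, T, T, T]
r1 m[X10→φ3] = [T, T, T, T]
r1 m[X10→φ7] = [T, T, T, T]
r1 m[X2→φ1] = [T, T, T, T]
r1 m[X2→φ2] = [T, T, T, T]
r1 m[X2→φ3] = [T, T, T, T]
r1 m[X2→φ8] = [T, T, T, T]
r1 m[X6→φ0] = [T, T, T, T]
r1 m[X6→φ1] = [T, T, T, T]
r1 m[X6→φ5] = [T, T, T, T]
r1 m[X6→φ9] = [T, T, T, T]
r1 m[X12→φ3] = [T, T, T, T]
r2 m[φ0→X13] = [T, T, T, T]
r2 m[φ0→X7] = [T, T, T, T]
r2 m[φ0→X6] = [T, T, T, T]
r2 m[φ1→X2] = [T, T, T, T]
r2 m[φ1→X6] = [T, T, F, T]
r2 m[φ2→X14] = [T, T, T, T]
r2 m[φ2→X5] = [T, T, T, T]
r2 m[φ2→X2] = [T, T, T, T]
r2 m[φ3→X10] = [T, T, T, T]
r2 m[φ3→X2] = [T, T, T, T]
r2 m[φ3→X12] = [T, T, T, T]
r2 m[φ4→X13] = [T, T, T, T]
r2 m[φ4→X15] = [T, T, T, T]
r2 m[φ5→X6] = [F, F, T, T]
r2 m[φ6→X7] = [T, T, T, F]
r2 m[φ7→X10] = [T, F, T, T]
r2 m[φ8→X2] = [T, F, F, T]
r2 m[φ9→X6] = [F, F, F, T]
r2 m[X13→φ0] = [T, T, T, T]
r2 m[X13→φ4] = [T, T, T, T]
r2 m[X15→φ4] = [T, T, T, T]
r2 m[X14→φ2] = [T, T, T, T]
r2 m[X5→φ2] = [T, T, T, T]
r2 m[X7→φ0] = [T, T, T, F]
r2 m[X7→φ6] = [T, T, T, T]
r2 m[X10→φ3] = [T, F, T, T]
r2 m[X10→φ7] = [T, T, T, T]
r2 m[X2→φ1] = [T, F, F, T]
r2 m[X2→φ2] = [T, F, F, T]
r2 m[X2→φ3] = [T, F, F, T]
r2 m[X2→φ8] = [T, T, T, T]
r2 m[X6→φ0] = [F, F, F, T]
r2 m[X6→φ1] = [F, F, F, T]
r2 m[X6→φ5] = [F, F, F, T]
r2 m[X6→φ9] = [F, F, F, T]
r2 m[X12→φ3] = [T, T, T, T]
r3 m[φ0→X13] = [T, T, T, T]
r3 m[φ0→X7] = [T, T, T, T]
r3 m[φ0→X6] = [T, T, T, T]
r3 m[φ1→X2] = [T, T, T, T]
r3 m[φ1→X6] = [T, T, F, T]
r3 m[φ2→X14] = [T, T, T, T]
r3 m[φ2→X5] = [T, T, T, T]
r3 m[φ2→X2] = [T, T, T, T]
r3 m[φ3→X10] = [T, T, T, T]
r3 m[φ3→X2] = [T, T, T, T]
r3 m[φ3→X12] = [T, T, T, T]
r3 m[φ4→X13] = [T, T, T, T]
r3 m[φ4→X15] = [T, T, T, T]
r3 m[φ5→X6] = [F, F, T, T]
r3 m[φ6→X7] = [T, T, T, F]
r3 m[φ7→X10] = [T, F, T, T]
r3 m[φ8→X2] = [T, F, F, T]
r3 m[φ9→X6] = [F, F, F, T]
r3 m[X13→φ0] = [T, T, T, T]
r3 m[X13→φ4] = [T, T, T, T]
r3 m[X15→φ4] = [T, T, T, T]
r3 m[X14→φ2] = [T, T, T, T]
r3 m[X5→φ2] = [T, T, T, T]
r3 m[X7→φ0] = [T, T, T, F]
r3 m[X7→φ6] = [T, T, T, T]
r3 m[X10→φ3] = [T, F, T, T]
r3 m[X10→φ7] = [T, T, T, T]
r3 m[X2→φ1] = [T, F, F, T]
r3 m[X2→φ2] = [T, F, F, T]
r3 m[X2→φ3] = [T, F, F, T]
r3 m[X2→φ8] = [T, T, T, T]
r3 m[X6→φ0] = [F, F, F, T]
r3 m[X6→φ1] = [F, F, F, T]
r3 m[X6→φ5] = [F, F, F, T]
r3 m[X6→φ9] = [F, F, F, T]
r3 m[X12→φ3] = [T, T, T, T]
fixed point reached at round 3
b[X10] = ⊗ incoming = [T, F, T, T]

b[X10] = [T, F, T, T]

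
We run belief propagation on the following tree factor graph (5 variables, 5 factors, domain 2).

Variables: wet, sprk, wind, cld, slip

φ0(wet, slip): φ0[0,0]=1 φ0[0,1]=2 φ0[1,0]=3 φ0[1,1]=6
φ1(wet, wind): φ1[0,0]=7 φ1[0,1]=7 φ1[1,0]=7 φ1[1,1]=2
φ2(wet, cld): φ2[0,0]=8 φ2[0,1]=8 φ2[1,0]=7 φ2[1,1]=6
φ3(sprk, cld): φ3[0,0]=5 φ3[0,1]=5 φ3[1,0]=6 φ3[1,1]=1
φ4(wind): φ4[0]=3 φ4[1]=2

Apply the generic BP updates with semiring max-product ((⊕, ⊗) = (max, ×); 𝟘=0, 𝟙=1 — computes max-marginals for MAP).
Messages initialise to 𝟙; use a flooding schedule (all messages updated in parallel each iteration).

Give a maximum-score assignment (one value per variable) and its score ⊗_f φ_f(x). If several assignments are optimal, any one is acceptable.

init: all messages = 𝟙 over 2 values
r1 m[φ0→wet] = [2, 6]
r1 m[φ0→slip] = [3, 6]
r1 m[φ1→wet] = [7, 7]
r1 m[φ1→wind] = [7, 7]
r1 m[φ2→wet] = [8, 7]
r1 m[φ2→cld] = [8, 8]
r1 m[φ3→sprk] = [5, 6]
r1 m[φ3→cld] = [6, 5]
r1 m[φ4→wind] = [3, 2]
r1 m[wet→φ0] = [1, 1]
r1 m[wet→φ1] = [1, 1]
r1 m[wet→φ2] = [1, 1]
r1 m[sprk→φ3] = [1, 1]
r1 m[wind→φ1] = [1, 1]
r1 m[wind→φ4] = [1, 1]
r1 m[cld→φ2] = [1, 1]
r1 m[cld→φ3] = [1, 1]
r1 m[slip→φ0] = [1, 1]
r2 m[φ0→wet] = [2, 6]
r2 m[φ0→slip] = [3, 6]
r2 m[φ1→wet] = [7, 7]
r2 m[φ1→wind] = [7, 7]
r2 m[φ2→wet] = [8, 7]
r2 m[φ2→cld] = [8, 8]
r2 m[φ3→sprk] = [5, 6]
r2 m[φ3→cld] = [6, 5]
r2 m[φ4→wind] = [3, 2]
r2 m[wet→φ0] = [56, 49]
r2 m[wet→φ1] = [16, 42]
r2 m[wet→φ2] = [14, 42]
r2 m[sprk→φ3] = [1, 1]
r2 m[wind→φ1] = [3, 2]
r2 m[wind→φ4] = [7, 7]
r2 m[cld→φ2] = [6, 5]
r2 m[cld→φ3] = [8, 8]
r2 m[slip→φ0] = [1, 1]
r3 m[φ0→wet] = [2, 6]
r3 m[φ0→slip] = [147, 294]
r3 m[φ1→wet] = [21, 21]
r3 m[φ1→wind] = [294, 112]
r3 m[φ2→wet] = [48, 42]
r3 m[φ2→cld] = [294, 252]
r3 m[φ3→sprk] = [40, 48]
r3 m[φ3→cld] = [6, 5]
r3 m[φ4→wind] = [3, 2]
r3 m[wet→φ0] = [56, 49]
r3 m[wet→φ1] = [16, 42]
r3 m[wet→φ2] = [14, 42]
r3 m[sprk→φ3] = [1, 1]
r3 m[wind→φ1] = [3, 2]
r3 m[wind→φ4] = [7, 7]
r3 m[cld→φ2] = [6, 5]
r3 m[cld→φ3] = [8, 8]
r3 m[slip→φ0] = [1, 1]
r4 m[φ0→wet] = [2, 6]
r4 m[φ0→slip] = [147, 294]
r4 m[φ1→wet] = [21, 21]
r4 m[φ1→wind] = [294, 112]
r4 m[φ2→wet] = [48, 42]
r4 m[φ2→cld] = [294, 252]
r4 m[φ3→sprk] = [40, 48]
r4 m[φ3→cld] = [6, 5]
r4 m[φ4→wind] = [3, 2]
r4 m[wet→φ0] = [1008, 882]
r4 m[wet→φ1] = [96, 252]
r4 m[wet→φ2] = [42, 126]
r4 m[sprk→φ3] = [1, 1]
r4 m[wind→φ1] = [3, 2]
r4 m[wind→φ4] = [294, 112]
r4 m[cld→φ2] = [6, 5]
r4 m[cld→φ3] = [294, 252]
r4 m[slip→φ0] = [1, 1]
r5 m[φ0→wet] = [2, 6]
r5 m[φ0→slip] = [2646, 5292]
r5 m[φ1→wet] = [21, 21]
r5 m[φ1→wind] = [1764, 672]
r5 m[φ2→wet] = [48, 42]
r5 m[φ2→cld] = [882, 756]
r5 m[φ3→sprk] = [1470, 1764]
r5 m[φ3→cld] = [6, 5]
r5 m[φ4→wind] = [3, 2]
r5 m[wet→φ0] = [1008, 882]
r5 m[wet→φ1] = [96, 252]
r5 m[wet→φ2] = [42, 126]
r5 m[sprk→φ3] = [1, 1]
r5 m[wind→φ1] = [3, 2]
r5 m[wind→φ4] = [294, 112]
r5 m[cld→φ2] = [6, 5]
r5 m[cld→φ3] = [294, 252]
r5 m[slip→φ0] = [1, 1]
r6 m[φ0→wet] = [2, 6]
r6 m[φ0→slip] = [2646, 5292]
r6 m[φ1→wet] = [21, 21]
r6 m[φ1→wind] = [1764, 672]
r6 m[φ2→wet] = [48, 42]
r6 m[φ2→cld] = [882, 756]
r6 m[φ3→sprk] = [1470, 1764]
r6 m[φ3→cld] = [6, 5]
r6 m[φ4→wind] = [3, 2]
r6 m[wet→φ0] = [1008, 882]
r6 m[wet→φ1] = [96, 252]
r6 m[wet→φ2] = [42, 126]
r6 m[sprk→φ3] = [1, 1]
r6 m[wind→φ1] = [3, 2]
r6 m[wind→φ4] = [1764, 672]
r6 m[cld→φ2] = [6, 5]
r6 m[cld→φ3] = [882, 756]
r6 m[slip→φ0] = [1, 1]
r7 m[φ0→wet] = [2, 6]
r7 m[φ0→slip] = [2646, 5292]
r7 m[φ1→wet] = [21, 21]
r7 m[φ1→wind] = [1764, 672]
r7 m[φ2→wet] = [48, 42]
r7 m[φ2→cld] = [882, 756]
r7 m[φ3→sprk] = [4410, 5292]
r7 m[φ3→cld] = [6, 5]
r7 m[φ4→wind] = [3, 2]
r7 m[wet→φ0] = [1008, 882]
r7 m[wet→φ1] = [96, 252]
r7 m[wet→φ2] = [42, 126]
r7 m[sprk→φ3] = [1, 1]
r7 m[wind→φ1] = [3, 2]
r7 m[wind→φ4] = [1764, 672]
r7 m[cld→φ2] = [6, 5]
r7 m[cld→φ3] = [882, 756]
r7 m[slip→φ0] = [1, 1]
r8 m[φ0→wet] = [2, 6]
r8 m[φ0→slip] = [2646, 5292]
r8 m[φ1→wet] = [21, 21]
r8 m[φ1→wind] = [1764, 672]
r8 m[φ2→wet] = [48, 42]
r8 m[φ2→cld] = [882, 756]
r8 m[φ3→sprk] = [4410, 5292]
r8 m[φ3→cld] = [6, 5]
r8 m[φ4→wind] = [3, 2]
r8 m[wet→φ0] = [1008, 882]
r8 m[wet→φ1] = [96, 252]
r8 m[wet→φ2] = [42, 126]
r8 m[sprk→φ3] = [1, 1]
r8 m[wind→φ1] = [3, 2]
r8 m[wind→φ4] = [1764, 672]
r8 m[cld→φ2] = [6, 5]
r8 m[cld→φ3] = [882, 756]
r8 m[slip→φ0] = [1, 1]
fixed point reached at round 8
traceback from wet: (wet=1, sprk=1, wind=0, cld=0, slip=1), score=5292

assignment: (wet=1, sprk=1, wind=0, cld=0, slip=1); score = 5292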